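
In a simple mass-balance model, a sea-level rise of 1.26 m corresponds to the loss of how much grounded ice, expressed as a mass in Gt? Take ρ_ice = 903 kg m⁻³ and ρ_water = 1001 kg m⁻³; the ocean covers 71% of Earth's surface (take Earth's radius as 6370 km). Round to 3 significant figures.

≈ 4.57×10^5 Gt

Required water volume = Δh × A = 1.26 m × 3.62×10^14 m² = 4.562×10^14 m³.
ρ_w = 1001 kg m⁻³, so the mass of water = 4.562×10^14 m³ × 1001 kg m⁻³ = 4.566×10^17 kg = 4.57×10^5 Gt (and the same mass of ice, by conservation).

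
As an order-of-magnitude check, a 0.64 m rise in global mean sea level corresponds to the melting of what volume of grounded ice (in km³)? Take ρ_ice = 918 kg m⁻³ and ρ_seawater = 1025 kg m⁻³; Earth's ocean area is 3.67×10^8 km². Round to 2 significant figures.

≈ 2.6×10^5 km³

Required water volume = Δh × A = 0.64 m × 3.67×10^14 m² = 2.349×10^14 m³ = 2.349×10^5 km³.
Ice volume = water volume × ρ_w/ρ_ice = 2.349×10^5 × 1025/918 = 2.6×10^5 km³.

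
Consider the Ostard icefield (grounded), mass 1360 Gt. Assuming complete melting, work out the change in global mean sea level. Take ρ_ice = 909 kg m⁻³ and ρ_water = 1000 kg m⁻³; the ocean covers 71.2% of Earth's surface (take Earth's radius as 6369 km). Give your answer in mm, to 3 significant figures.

Ostard: 1360 Gt = 1.360×10^15 kg; dividing by ρ_w = 1000 kg m⁻³ gives 1.360×10^12 m³ of water.
Spread over 3.63×10^14 m² of ocean, Δh = 1.360×10^12 / 3.63×10^14 = 3.75×10^-3 m = 3.75 mm.

≈ 3.75 mm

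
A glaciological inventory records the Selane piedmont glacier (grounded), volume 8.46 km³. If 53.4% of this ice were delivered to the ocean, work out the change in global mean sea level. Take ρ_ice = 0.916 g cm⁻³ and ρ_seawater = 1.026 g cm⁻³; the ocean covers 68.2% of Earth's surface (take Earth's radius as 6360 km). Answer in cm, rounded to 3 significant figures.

Selane: 0.534 × 8.46 km³ × (916/1026) = 4.033 km³ of water.
Spread over 3.47×10^14 m² of ocean, Δh = 4.033×10^9 / 3.47×10^14 = 1.16×10^-5 m = 1.16×10^-3 cm.

≈ 1.16×10^-3 cm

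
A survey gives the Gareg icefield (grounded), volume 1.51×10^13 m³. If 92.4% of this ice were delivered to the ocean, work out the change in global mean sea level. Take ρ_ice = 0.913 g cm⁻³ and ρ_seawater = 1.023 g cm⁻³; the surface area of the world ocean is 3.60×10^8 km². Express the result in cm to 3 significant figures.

≈ 3.46 cm

Gareg: 0.924 × 1.51×10^13 m³ × (913/1023) = 1.245×10^13 m³ of water.
Spread over 3.60×10^14 m² of ocean, Δh = 1.245×10^13 / 3.60×10^14 = 0.0346 m = 3.46 cm.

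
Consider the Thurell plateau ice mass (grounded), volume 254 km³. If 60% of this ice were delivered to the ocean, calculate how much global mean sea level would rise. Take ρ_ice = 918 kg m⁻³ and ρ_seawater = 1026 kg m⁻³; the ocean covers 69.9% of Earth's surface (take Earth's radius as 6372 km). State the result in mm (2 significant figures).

Thurell: 0.6 × 254 km³ × (918/1026) = 136.4 km³ of water.
Spread over 3.57×10^14 m² of ocean, Δh = 1.364×10^11 / 3.57×10^14 = 3.82×10^-4 m = 0.38 mm.

≈ 0.38 mm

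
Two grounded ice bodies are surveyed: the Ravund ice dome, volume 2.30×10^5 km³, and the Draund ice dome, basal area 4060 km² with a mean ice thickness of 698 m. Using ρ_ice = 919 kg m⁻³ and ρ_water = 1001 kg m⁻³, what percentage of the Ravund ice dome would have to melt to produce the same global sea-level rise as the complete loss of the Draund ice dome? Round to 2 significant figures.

≈ 1.2 %

Equal sea-level rise means equal mass of meltwater, i.e. equal mass of ice lost.
Ice mass of Draund: 2.604×10^15 kg; ice mass of Ravund: 2.114×10^17 kg.
Fraction required = 2.604×10^15 / 2.114×10^17 = 0.0123 → 1.2 %.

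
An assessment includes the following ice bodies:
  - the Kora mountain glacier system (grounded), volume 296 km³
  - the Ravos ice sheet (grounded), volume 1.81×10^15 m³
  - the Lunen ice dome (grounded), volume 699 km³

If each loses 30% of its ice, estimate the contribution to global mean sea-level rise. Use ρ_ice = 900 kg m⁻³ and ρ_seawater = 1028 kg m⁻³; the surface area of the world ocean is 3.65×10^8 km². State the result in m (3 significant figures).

≈ 1.30 m

Kora: 0.3 × 296 km³ × (900/1028) = 77.74 km³ of water.
Ravos: 0.3 × 1.81×10^15 m³ × (900/1028) = 4.754×10^14 m³ of water.
Lunen: 0.3 × 699 km³ × (900/1028) = 183.6 km³ of water.
Total added water ≈ 4.757×10^14 m³ over 3.65×10^14 m² → Δh = 1.30 m.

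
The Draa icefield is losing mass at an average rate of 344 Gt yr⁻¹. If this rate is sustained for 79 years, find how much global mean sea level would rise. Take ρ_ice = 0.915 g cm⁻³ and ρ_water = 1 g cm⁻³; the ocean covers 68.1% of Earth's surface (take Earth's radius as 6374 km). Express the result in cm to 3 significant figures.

Total mass lost = 344 Gt/yr × 79 yr = 2.718×10^4 Gt = 2.718×10^16 kg.
ρ_w = 1 g cm⁻³ = 1000 kg m⁻³, so water volume = 2.718×10^16 / 1000 = 2.718×10^13 m³.
Δh = 2.718×10^13 / 3.48×10^14 = 0.0782 m = 7.82 cm.

≈ 7.82 cm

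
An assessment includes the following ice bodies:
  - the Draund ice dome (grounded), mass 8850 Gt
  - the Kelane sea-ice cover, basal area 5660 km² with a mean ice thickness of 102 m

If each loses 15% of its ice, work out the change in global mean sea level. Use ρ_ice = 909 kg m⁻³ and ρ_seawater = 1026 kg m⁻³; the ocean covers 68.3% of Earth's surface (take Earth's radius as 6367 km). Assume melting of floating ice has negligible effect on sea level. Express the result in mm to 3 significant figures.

≈ 3.72 mm

Draund: 0.15 × 8850 Gt = 1.328×10^15 kg; dividing by ρ_w = 1026 kg m⁻³ gives 1.294×10^12 m³ of water.
The Kelane sea-ice cover is floating and already displaces its own weight of water, so its melt adds essentially nothing to sea level.
Total added water ≈ 1.294×10^12 m³ over 3.48×10^14 m² → Δh = 3.72×10^-3 m = 3.72 mm.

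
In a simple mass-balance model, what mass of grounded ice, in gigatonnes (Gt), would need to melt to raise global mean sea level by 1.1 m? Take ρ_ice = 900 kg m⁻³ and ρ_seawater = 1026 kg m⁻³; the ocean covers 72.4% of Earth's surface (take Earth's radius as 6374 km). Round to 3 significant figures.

Required water volume = Δh × A = 1.1 m × 3.70×10^14 m² = 4.066×10^14 m³.
ρ_w = 1026 kg m⁻³, so the mass of water = 4.066×10^14 m³ × 1026 kg m⁻³ = 4.172×10^17 kg = 4.17×10^5 Gt (and the same mass of ice, by conservation).

≈ 4.17×10^5 Gt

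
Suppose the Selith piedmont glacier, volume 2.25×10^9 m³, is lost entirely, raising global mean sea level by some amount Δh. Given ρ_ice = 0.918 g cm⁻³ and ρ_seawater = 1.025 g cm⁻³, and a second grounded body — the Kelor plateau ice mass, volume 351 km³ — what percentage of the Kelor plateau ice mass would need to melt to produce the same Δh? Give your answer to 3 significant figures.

Equal sea-level rise means equal mass of meltwater, i.e. equal mass of ice lost.
Ice mass of Selith: 2.066×10^12 kg; ice mass of Kelor: 3.222×10^14 kg.
Fraction required = 2.066×10^12 / 3.222×10^14 = 6.41×10^-3 → 0.641 %.

≈ 0.641 %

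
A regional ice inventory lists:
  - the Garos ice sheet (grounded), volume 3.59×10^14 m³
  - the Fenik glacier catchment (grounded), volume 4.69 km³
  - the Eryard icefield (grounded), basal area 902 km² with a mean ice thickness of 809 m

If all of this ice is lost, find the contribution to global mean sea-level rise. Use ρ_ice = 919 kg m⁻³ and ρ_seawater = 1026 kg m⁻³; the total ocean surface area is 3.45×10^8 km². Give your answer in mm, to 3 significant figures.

≈ 934 mm

Garos: 3.59×10^14 m³ × (919/1026) = 3.216×10^14 m³ of water.
Fenik: 4.69 km³ × (919/1026) = 4.201 km³ of water.
Eryard: ice volume = 902 km² × 809 m = 729.7 km³; 729.7 × (919/1026) = 653.6 km³ of water.
Total added water ≈ 3.222×10^14 m³ over 3.45×10^14 m² → Δh = 0.934 m = 934 mm.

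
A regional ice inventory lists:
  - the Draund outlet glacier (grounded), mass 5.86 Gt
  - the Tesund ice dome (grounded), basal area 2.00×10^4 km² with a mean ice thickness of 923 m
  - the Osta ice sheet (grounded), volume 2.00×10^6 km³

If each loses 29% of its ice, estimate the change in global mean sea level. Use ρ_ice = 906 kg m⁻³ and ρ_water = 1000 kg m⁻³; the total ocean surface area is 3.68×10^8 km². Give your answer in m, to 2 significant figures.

≈ 1.4 m

Draund: 0.29 × 5.86 Gt = 1.699×10^12 kg; dividing by ρ_w = 1000 kg m⁻³ gives 1.699×10^9 m³ of water.
Tesund: ice volume = 2.00×10^4 km² × 923 m = 1.846×10^4 km³; 0.29 × 1.846×10^4 × (906/1000) = 4850 km³ of water.
Osta: 0.29 × 2.00×10^6 km³ × (906/1000) = 5.255×10^5 km³ of water.
Total added water ≈ 5.303×10^14 m³ over 3.68×10^14 m² → Δh = 1.44 m.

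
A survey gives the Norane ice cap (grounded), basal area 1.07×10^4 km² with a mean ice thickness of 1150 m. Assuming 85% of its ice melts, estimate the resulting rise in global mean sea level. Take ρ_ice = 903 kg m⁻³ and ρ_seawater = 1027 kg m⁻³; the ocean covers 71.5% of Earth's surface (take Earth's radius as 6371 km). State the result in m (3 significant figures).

≈ 0.0252 m

Norane: ice volume = 1.07×10^4 km² × 1150 m = 1.230×10^4 km³; 0.85 × 1.230×10^4 × (903/1027) = 9196 km³ of water.
Spread over 3.65×10^14 m² of ocean, Δh = 9.196×10^12 / 3.65×10^14 = 0.0252 m.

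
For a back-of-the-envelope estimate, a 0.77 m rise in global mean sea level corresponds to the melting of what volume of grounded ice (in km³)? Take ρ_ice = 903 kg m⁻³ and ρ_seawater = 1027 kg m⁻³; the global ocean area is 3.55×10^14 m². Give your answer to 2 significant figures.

≈ 3.1×10^5 km³

Required water volume = Δh × A = 0.77 m × 3.55×10^14 m² = 2.734×10^14 m³ = 2.734×10^5 km³.
Ice volume = water volume × ρ_w/ρ_ice = 2.734×10^5 × 1027/903 = 3.1×10^5 km³.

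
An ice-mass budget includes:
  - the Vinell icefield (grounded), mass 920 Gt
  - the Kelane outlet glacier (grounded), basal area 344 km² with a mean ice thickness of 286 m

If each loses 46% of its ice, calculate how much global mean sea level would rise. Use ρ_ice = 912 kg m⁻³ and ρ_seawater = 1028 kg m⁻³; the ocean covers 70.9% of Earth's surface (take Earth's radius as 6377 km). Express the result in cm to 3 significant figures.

≈ 0.125 cm

Vinell: 0.46 × 920 Gt = 4.232×10^14 kg; dividing by ρ_w = 1028 kg m⁻³ gives 4.117×10^11 m³ of water.
Kelane: ice volume = 344 km² × 286 m = 98.38 km³; 0.46 × 98.38 × (912/1028) = 40.15 km³ of water.
Total added water ≈ 4.518×10^11 m³ over 3.62×10^14 m² → Δh = 1.25×10^-3 m = 0.125 cm.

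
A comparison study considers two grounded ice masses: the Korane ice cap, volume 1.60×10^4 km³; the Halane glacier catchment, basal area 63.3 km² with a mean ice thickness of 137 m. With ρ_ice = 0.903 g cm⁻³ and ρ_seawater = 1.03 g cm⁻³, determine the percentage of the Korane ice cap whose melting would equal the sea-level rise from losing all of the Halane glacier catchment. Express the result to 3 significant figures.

≈ 0.0542 %

Equal sea-level rise means equal mass of meltwater, i.e. equal mass of ice lost.
Ice mass of Halane: 7.831×10^12 kg; ice mass of Korane: 1.445×10^16 kg.
Fraction required = 7.831×10^12 / 1.445×10^16 = 5.42×10^-4 → 0.0542 %.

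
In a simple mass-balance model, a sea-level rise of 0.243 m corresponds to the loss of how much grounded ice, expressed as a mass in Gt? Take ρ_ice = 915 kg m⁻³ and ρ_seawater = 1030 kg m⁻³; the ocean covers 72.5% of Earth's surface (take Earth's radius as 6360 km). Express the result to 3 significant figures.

Required water volume = Δh × A = 0.243 m × 3.69×10^14 m² = 8.955×10^13 m³.
ρ_w = 1030 kg m⁻³, so the mass of water = 8.955×10^13 m³ × 1030 kg m⁻³ = 9.224×10^16 kg = 9.22×10^4 Gt (and the same mass of ice, by conservation).

≈ 9.22×10^4 Gt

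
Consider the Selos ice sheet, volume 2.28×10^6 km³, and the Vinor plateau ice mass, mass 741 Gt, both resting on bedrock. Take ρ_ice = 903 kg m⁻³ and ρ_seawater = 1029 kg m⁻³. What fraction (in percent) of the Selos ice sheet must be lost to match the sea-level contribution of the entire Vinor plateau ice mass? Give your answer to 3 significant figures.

Equal sea-level rise means equal mass of meltwater, i.e. equal mass of ice lost.
Ice mass of Vinor: 7.410×10^14 kg; ice mass of Selos: 2.059×10^18 kg.
Fraction required = 7.410×10^14 / 2.059×10^18 = 3.60×10^-4 → 0.0360 %.

≈ 0.0360 %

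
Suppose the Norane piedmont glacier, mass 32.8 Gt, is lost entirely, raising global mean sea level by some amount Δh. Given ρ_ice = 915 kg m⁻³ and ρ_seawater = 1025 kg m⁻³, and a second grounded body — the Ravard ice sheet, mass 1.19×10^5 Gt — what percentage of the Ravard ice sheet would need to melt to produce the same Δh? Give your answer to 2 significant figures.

≈ 0.028 %

Equal sea-level rise means equal mass of meltwater, i.e. equal mass of ice lost.
Ice mass of Norane: 3.280×10^13 kg; ice mass of Ravard: 1.190×10^17 kg.
Fraction required = 3.280×10^13 / 1.190×10^17 = 2.76×10^-4 → 0.028 %.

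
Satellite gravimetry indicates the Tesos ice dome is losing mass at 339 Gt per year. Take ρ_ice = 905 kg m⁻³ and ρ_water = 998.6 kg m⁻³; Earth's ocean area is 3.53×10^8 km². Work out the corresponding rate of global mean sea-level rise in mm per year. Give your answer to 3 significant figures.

ρ_w = 998.6 kg m⁻³. Annual water volume added = 339 Gt / ρ_w = 3.390×10^14 kg / 998.6 kg m⁻³ = 3.395×10^11 m³.
Δh per year = 3.395×10^11 / 3.53×10^14 = 9.62×10^-4 m = 0.962 mm.

≈ 0.962 mm/yr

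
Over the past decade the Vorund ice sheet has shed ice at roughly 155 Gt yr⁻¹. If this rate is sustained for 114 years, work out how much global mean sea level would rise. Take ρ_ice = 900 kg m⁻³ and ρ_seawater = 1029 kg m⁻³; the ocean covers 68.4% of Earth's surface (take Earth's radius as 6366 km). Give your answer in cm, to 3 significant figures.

≈ 4.93 cm

Total mass lost = 155 Gt/yr × 114 yr = 1.767×10^4 Gt = 1.767×10^16 kg.
ρ_w = 1029 kg m⁻³, so water volume = 1.767×10^16 / 1029 = 1.717×10^13 m³.
Δh = 1.717×10^13 / 3.48×10^14 = 0.0493 m = 4.93 cm.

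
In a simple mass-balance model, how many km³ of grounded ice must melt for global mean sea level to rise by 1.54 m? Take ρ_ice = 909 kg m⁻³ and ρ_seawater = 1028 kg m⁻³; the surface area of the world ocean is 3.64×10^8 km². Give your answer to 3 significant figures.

≈ 6.34×10^5 km³

Required water volume = Δh × A = 1.54 m × 3.64×10^14 m² = 5.606×10^14 m³ = 5.606×10^5 km³.
Ice volume = water volume × ρ_w/ρ_ice = 5.606×10^5 × 1028/909 = 6.34×10^5 km³.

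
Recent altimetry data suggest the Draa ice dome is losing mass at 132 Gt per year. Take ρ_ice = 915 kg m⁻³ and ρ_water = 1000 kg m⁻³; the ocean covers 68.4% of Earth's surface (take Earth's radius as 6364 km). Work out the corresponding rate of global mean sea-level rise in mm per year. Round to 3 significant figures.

ρ_w = 1000 kg m⁻³. Annual water volume added = 132 Gt / ρ_w = 1.320×10^14 kg / 1000 kg m⁻³ = 1.320×10^11 m³.
Δh per year = 1.320×10^11 / 3.48×10^14 = 3.79×10^-4 m = 0.379 mm.

≈ 0.379 mm/yr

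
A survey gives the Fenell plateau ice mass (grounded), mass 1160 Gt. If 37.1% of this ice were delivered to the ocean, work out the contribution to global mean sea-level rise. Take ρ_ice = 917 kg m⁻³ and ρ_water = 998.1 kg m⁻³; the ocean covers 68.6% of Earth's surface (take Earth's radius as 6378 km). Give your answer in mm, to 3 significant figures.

Fenell: 0.371 × 1160 Gt = 4.304×10^14 kg; dividing by ρ_w = 998.1 kg m⁻³ gives 4.312×10^11 m³ of water.
Spread over 3.51×10^14 m² of ocean, Δh = 4.312×10^11 / 3.51×10^14 = 1.23×10^-3 m = 1.23 mm.

≈ 1.23 mm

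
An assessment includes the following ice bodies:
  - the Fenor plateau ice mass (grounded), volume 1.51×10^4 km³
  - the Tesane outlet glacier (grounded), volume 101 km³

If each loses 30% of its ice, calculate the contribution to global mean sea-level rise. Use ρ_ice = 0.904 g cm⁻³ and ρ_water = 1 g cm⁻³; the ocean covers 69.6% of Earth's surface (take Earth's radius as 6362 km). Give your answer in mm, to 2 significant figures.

≈ 12 mm

Fenor: 0.3 × 1.51×10^4 km³ × (904/1000) = 4095 km³ of water.
Tesane: 0.3 × 101 km³ × (904/1000) = 27.39 km³ of water.
Total added water ≈ 4.123×10^12 m³ over 3.54×10^14 m² → Δh = 0.0116 m = 12 mm.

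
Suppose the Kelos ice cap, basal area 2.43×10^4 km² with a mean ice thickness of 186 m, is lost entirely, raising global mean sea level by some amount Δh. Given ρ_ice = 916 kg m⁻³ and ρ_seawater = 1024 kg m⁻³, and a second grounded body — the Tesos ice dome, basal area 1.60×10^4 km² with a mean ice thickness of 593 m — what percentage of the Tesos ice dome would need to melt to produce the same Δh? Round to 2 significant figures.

Equal sea-level rise means equal mass of meltwater, i.e. equal mass of ice lost.
Ice mass of Kelos: 4.140×10^15 kg; ice mass of Tesos: 8.691×10^15 kg.
Fraction required = 4.140×10^15 / 8.691×10^15 = 0.476 → 48 %.

≈ 48 %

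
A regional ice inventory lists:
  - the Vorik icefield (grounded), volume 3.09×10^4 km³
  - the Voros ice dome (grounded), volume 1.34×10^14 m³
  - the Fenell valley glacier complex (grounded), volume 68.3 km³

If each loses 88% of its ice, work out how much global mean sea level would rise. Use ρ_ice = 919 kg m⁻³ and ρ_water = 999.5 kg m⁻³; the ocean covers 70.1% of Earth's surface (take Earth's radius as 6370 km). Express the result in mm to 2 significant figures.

≈ 370 mm

Vorik: 0.88 × 3.09×10^4 km³ × (919/999.5) = 2.500×10^4 km³ of water.
Voros: 0.88 × 1.34×10^14 m³ × (919/999.5) = 1.084×10^14 m³ of water.
Fenell: 0.88 × 68.3 km³ × (919/999.5) = 55.26 km³ of water.
Total added water ≈ 1.335×10^14 m³ over 3.57×10^14 m² → Δh = 0.373 m = 370 mm.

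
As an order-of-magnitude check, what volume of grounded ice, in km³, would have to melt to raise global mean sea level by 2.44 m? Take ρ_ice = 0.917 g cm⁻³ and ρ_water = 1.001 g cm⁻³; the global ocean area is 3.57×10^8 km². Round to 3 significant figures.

Required water volume = Δh × A = 2.44 m × 3.57×10^14 m² = 8.711×10^14 m³ = 8.711×10^5 km³.
Ice volume = water volume × ρ_w/ρ_ice = 8.711×10^5 × 1001/917 = 9.51×10^5 km³.

≈ 9.51×10^5 km³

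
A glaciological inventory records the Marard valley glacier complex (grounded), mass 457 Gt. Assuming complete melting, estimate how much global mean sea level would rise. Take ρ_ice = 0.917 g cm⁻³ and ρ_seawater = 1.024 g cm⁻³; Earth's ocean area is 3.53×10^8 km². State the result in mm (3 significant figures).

Marard: 457 Gt = 4.570×10^14 kg; dividing by ρ_w = 1.024 g cm⁻³ = 1024 kg m⁻³ gives 4.463×10^11 m³ of water.
Spread over 3.53×10^14 m² of ocean, Δh = 4.463×10^11 / 3.53×10^14 = 1.26×10^-3 m = 1.26 mm.

≈ 1.26 mm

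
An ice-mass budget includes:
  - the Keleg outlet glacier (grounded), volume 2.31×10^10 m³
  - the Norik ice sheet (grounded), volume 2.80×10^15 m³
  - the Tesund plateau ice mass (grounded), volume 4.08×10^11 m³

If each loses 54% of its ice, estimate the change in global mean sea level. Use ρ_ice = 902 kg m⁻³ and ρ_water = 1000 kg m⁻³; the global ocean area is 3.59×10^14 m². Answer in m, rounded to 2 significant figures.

≈ 3.8 m

Keleg: 0.54 × 2.31×10^10 m³ × (902/1000) = 1.125×10^10 m³ of water.
Norik: 0.54 × 2.80×10^15 m³ × (902/1000) = 1.364×10^15 m³ of water.
Tesund: 0.54 × 4.08×10^11 m³ × (902/1000) = 1.987×10^11 m³ of water.
Total added water ≈ 1.364×10^15 m³ over 3.59×10^14 m² → Δh = 3.80 m.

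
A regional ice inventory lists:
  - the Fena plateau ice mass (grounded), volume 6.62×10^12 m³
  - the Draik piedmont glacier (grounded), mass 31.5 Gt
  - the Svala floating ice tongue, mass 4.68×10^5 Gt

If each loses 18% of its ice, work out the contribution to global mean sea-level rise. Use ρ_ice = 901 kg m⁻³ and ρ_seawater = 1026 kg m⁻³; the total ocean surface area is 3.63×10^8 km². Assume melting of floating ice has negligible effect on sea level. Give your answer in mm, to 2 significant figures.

≈ 2.9 mm

Fena: 0.18 × 6.62×10^12 m³ × (901/1026) = 1.046×10^12 m³ of water.
Draik: 0.18 × 31.5 Gt = 5.670×10^12 kg; dividing by ρ_w = 1026 kg m⁻³ gives 5.526×10^9 m³ of water.
The Svala floating ice tongue is floating and already displaces its own weight of water, so its melt adds essentially nothing to sea level.
Total added water ≈ 1.052×10^12 m³ over 3.63×10^14 m² → Δh = 2.90×10^-3 m = 2.9 mm.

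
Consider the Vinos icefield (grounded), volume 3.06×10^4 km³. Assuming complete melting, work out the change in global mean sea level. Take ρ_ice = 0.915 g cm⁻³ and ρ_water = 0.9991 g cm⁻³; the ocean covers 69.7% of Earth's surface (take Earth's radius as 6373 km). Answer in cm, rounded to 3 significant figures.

≈ 7.88 cm

Vinos: 3.06×10^4 km³ × (915/999.1) = 2.802×10^4 km³ of water.
Spread over 3.56×10^14 m² of ocean, Δh = 2.802×10^13 / 3.56×10^14 = 0.0788 m = 7.88 cm.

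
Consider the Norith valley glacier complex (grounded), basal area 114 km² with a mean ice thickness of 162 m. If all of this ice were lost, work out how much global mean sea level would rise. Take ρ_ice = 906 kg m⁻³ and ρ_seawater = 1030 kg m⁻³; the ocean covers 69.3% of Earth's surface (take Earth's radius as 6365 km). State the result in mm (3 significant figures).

≈ 0.0460 mm

Norith: ice volume = 114 km² × 162 m = 18.47 km³; 18.47 × (906/1030) = 16.24 km³ of water.
Spread over 3.53×10^14 m² of ocean, Δh = 1.624×10^10 / 3.53×10^14 = 4.60×10^-5 m = 0.0460 mm.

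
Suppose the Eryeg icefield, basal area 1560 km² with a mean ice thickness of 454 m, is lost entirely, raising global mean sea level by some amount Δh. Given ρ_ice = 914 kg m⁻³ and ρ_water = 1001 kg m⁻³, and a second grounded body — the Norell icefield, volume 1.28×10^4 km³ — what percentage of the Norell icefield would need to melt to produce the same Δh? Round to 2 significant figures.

≈ 5.5 %

Equal sea-level rise means equal mass of meltwater, i.e. equal mass of ice lost.
Ice mass of Eryeg: 6.473×10^14 kg; ice mass of Norell: 1.170×10^16 kg.
Fraction required = 6.473×10^14 / 1.170×10^16 = 0.0553 → 5.5 %.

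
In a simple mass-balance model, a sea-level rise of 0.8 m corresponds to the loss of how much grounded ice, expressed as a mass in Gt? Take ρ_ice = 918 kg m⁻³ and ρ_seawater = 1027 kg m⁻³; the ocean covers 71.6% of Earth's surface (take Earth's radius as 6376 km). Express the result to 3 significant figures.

Required water volume = Δh × A = 0.8 m × 3.66×10^14 m² = 2.926×10^14 m³.
ρ_w = 1027 kg m⁻³, so the mass of water = 2.926×10^14 m³ × 1027 kg m⁻³ = 3.005×10^17 kg = 3.01×10^5 Gt (and the same mass of ice, by conservation).

≈ 3.01×10^5 Gt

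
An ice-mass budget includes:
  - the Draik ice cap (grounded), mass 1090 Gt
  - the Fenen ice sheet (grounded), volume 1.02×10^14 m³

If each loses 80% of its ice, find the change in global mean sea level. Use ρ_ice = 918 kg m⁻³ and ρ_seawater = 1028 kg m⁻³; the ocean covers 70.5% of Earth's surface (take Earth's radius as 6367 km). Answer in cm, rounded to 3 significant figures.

Draik: 0.8 × 1090 Gt = 8.720×10^14 kg; dividing by ρ_w = 1028 kg m⁻³ gives 8.482×10^11 m³ of water.
Fenen: 0.8 × 1.02×10^14 m³ × (918/1028) = 7.287×10^13 m³ of water.
Total added water ≈ 7.372×10^13 m³ over 3.59×10^14 m² → Δh = 0.205 m = 20.5 cm.

≈ 20.5 cm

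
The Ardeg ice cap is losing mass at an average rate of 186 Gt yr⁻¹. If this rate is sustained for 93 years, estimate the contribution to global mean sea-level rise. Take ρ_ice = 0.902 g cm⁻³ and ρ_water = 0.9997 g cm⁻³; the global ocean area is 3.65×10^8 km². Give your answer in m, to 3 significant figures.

≈ 0.0474 m

Total mass lost = 186 Gt/yr × 93 yr = 1.730×10^4 Gt = 1.730×10^16 kg.
ρ_w = 0.9997 g cm⁻³ = 999.7 kg m⁻³, so water volume = 1.730×10^16 / 999.7 = 1.730×10^13 m³.
Δh = 1.730×10^13 / 3.65×10^14 = 0.0474 m.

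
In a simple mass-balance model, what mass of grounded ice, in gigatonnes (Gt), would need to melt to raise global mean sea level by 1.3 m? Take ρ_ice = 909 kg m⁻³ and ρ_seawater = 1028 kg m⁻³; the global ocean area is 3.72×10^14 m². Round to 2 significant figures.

Required water volume = Δh × A = 1.3 m × 3.72×10^14 m² = 4.836×10^14 m³.
ρ_w = 1028 kg m⁻³, so the mass of water = 4.836×10^14 m³ × 1028 kg m⁻³ = 4.971×10^17 kg = 5.0×10^5 Gt (and the same mass of ice, by conservation).

≈ 5.0×10^5 Gt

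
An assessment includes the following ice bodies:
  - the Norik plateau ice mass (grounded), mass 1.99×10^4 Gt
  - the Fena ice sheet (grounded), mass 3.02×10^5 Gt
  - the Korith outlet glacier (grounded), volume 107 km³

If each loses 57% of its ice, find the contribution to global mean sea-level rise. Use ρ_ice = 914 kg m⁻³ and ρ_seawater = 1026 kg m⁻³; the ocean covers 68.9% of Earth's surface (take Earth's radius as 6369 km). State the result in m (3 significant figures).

≈ 0.509 m

Norik: 0.57 × 1.99×10^4 Gt = 1.134×10^16 kg; dividing by ρ_w = 1026 kg m⁻³ gives 1.106×10^13 m³ of water.
Fena: 0.57 × 3.02×10^5 Gt = 1.721×10^17 kg; dividing by ρ_w = 1026 kg m⁻³ gives 1.678×10^14 m³ of water.
Korith: 0.57 × 107 km³ × (914/1026) = 54.33 km³ of water.
Total added water ≈ 1.789×10^14 m³ over 3.51×10^14 m² → Δh = 0.509 m.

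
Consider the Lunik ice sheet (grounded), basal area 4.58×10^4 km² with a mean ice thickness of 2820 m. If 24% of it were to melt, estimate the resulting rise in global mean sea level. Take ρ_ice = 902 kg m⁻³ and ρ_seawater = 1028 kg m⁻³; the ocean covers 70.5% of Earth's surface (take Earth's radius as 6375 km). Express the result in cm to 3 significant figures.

≈ 7.55 cm

Lunik: ice volume = 4.58×10^4 km² × 2820 m = 1.292×10^5 km³; 0.24 × 1.292×10^5 × (902/1028) = 2.720×10^4 km³ of water.
Spread over 3.60×10^14 m² of ocean, Δh = 2.720×10^13 / 3.60×10^14 = 0.0755 m = 7.55 cm.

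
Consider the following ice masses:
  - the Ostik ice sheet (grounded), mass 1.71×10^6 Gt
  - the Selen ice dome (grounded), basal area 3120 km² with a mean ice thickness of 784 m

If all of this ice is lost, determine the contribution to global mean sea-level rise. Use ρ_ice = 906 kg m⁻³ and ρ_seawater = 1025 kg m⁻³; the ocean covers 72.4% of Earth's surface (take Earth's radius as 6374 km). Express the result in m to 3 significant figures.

≈ 4.52 m

Ostik: 1.71×10^6 Gt = 1.710×10^18 kg; dividing by ρ_w = 1025 kg m⁻³ gives 1.668×10^15 m³ of water.
Selen: ice volume = 3120 km² × 784 m = 2446 km³; 2446 × (906/1025) = 2162 km³ of water.
Total added water ≈ 1.670×10^15 m³ over 3.70×10^14 m² → Δh = 4.52 m.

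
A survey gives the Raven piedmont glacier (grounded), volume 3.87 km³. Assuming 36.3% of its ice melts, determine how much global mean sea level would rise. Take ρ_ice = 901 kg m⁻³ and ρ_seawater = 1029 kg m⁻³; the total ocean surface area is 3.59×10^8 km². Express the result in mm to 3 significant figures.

≈ 3.43×10^-3 mm

Raven: 0.363 × 3.87 km³ × (901/1029) = 1.230 km³ of water.
Spread over 3.59×10^14 m² of ocean, Δh = 1.230×10^9 / 3.59×10^14 = 3.43×10^-6 m = 3.43×10^-3 mm.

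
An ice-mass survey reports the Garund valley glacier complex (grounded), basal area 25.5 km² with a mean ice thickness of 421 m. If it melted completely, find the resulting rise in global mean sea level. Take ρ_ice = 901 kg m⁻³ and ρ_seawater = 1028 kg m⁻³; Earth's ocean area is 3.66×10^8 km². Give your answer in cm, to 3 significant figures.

Garund: ice volume = 25.5 km² × 421 m = 10.74 km³; 10.74 × (901/1028) = 9.409 km³ of water.
Spread over 3.66×10^14 m² of ocean, Δh = 9.409×10^9 / 3.66×10^14 = 2.57×10^-5 m = 2.57×10^-3 cm.

≈ 2.57×10^-3 cm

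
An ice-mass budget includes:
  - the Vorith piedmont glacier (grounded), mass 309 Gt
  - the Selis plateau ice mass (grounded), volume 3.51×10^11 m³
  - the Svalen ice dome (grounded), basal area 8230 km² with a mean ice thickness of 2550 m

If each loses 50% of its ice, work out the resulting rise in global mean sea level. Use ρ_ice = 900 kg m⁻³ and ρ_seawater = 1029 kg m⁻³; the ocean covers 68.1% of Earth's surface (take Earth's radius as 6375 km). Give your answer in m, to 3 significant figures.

≈ 0.0273 m

Vorith: 0.5 × 309 Gt = 1.545×10^14 kg; dividing by ρ_w = 1029 kg m⁻³ gives 1.501×10^11 m³ of water.
Selis: 0.5 × 3.51×10^11 m³ × (900/1029) = 1.535×10^11 m³ of water.
Svalen: ice volume = 8230 km² × 2550 m = 2.099×10^4 km³; 0.5 × 2.099×10^4 × (900/1029) = 9178 km³ of water.
Total added water ≈ 9.481×10^12 m³ over 3.48×10^14 m² → Δh = 0.0273 m.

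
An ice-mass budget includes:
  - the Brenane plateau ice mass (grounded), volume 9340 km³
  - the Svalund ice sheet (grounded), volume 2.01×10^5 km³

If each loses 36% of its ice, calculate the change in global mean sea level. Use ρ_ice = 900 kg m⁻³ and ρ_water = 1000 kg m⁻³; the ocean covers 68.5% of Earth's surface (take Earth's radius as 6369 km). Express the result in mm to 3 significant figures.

Brenane: 0.36 × 9340 km³ × (900/1000) = 3026 km³ of water.
Svalund: 0.36 × 2.01×10^5 km³ × (900/1000) = 6.512×10^4 km³ of water.
Total added water ≈ 6.815×10^13 m³ over 3.49×10^14 m² → Δh = 0.195 m = 195 mm.

≈ 195 mm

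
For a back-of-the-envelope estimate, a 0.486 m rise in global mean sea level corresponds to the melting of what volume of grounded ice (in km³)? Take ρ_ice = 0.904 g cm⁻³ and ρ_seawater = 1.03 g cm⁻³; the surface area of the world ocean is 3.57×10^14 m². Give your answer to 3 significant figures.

Required water volume = Δh × A = 0.486 m × 3.57×10^14 m² = 1.735×10^14 m³ = 1.735×10^5 km³.
Ice volume = water volume × ρ_w/ρ_ice = 1.735×10^5 × 1030/904 = 1.98×10^5 km³.

≈ 1.98×10^5 km³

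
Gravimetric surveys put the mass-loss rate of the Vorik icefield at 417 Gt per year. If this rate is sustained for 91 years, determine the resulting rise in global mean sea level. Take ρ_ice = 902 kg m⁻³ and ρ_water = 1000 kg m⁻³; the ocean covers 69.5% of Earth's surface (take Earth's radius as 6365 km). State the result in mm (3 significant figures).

≈ 107 mm

Total mass lost = 417 Gt/yr × 91 yr = 3.795×10^4 Gt = 3.795×10^16 kg.
ρ_w = 1000 kg m⁻³, so water volume = 3.795×10^16 / 1000 = 3.795×10^13 m³.
Δh = 3.795×10^13 / 3.54×10^14 = 0.107 m = 107 mm.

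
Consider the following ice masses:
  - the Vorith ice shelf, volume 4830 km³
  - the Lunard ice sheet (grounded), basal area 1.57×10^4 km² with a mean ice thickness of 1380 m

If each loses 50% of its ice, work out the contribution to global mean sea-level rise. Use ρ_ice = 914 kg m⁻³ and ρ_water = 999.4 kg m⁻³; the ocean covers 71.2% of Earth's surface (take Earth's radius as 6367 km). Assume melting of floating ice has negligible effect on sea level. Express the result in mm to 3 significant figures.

≈ 27.3 mm

The Vorith ice shelf is floating and already displaces its own weight of water, so its melt adds essentially nothing to sea level.
Lunard: ice volume = 1.57×10^4 km² × 1380 m = 2.167×10^4 km³; 0.5 × 2.167×10^4 × (914/999.4) = 9907 km³ of water.
Total added water ≈ 9.907×10^12 m³ over 3.63×10^14 m² → Δh = 0.0273 m = 27.3 mm.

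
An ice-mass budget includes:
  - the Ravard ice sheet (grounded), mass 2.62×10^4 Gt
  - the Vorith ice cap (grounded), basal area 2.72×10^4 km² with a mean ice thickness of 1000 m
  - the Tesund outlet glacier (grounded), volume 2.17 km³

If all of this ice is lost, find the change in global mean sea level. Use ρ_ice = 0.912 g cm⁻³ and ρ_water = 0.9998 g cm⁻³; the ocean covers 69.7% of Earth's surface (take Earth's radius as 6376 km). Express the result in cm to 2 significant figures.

Ravard: 2.62×10^4 Gt = 2.620×10^16 kg; dividing by ρ_w = 0.9998 g cm⁻³ = 999.8 kg m⁻³ gives 2.621×10^13 m³ of water.
Vorith: ice volume = 2.72×10^4 km² × 1000 m = 2.720×10^4 km³; 2.720×10^4 × (912/999.8) = 2.481×10^4 km³ of water.
Tesund: 2.17 km³ × (912/999.8) = 1.979 km³ of water.
Total added water ≈ 5.102×10^13 m³ over 3.56×10^14 m² → Δh = 0.143 m = 14 cm.

≈ 14 cm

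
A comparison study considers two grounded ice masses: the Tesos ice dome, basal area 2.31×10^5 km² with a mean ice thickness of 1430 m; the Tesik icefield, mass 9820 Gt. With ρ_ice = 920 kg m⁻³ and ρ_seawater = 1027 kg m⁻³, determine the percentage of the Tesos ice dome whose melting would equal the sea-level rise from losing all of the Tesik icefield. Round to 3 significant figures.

Equal sea-level rise means equal mass of meltwater, i.e. equal mass of ice lost.
Ice mass of Tesik: 9.820×10^15 kg; ice mass of Tesos: 3.039×10^17 kg.
Fraction required = 9.820×10^15 / 3.039×10^17 = 0.0323 → 3.23 %.

≈ 3.23 %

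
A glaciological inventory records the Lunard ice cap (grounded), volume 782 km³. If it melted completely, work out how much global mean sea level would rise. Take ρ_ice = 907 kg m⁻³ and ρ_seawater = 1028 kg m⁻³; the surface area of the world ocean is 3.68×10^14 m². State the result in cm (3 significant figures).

≈ 0.187 cm

Lunard: 782 km³ × (907/1028) = 690.0 km³ of water.
Spread over 3.68×10^14 m² of ocean, Δh = 6.900×10^11 / 3.68×10^14 = 1.87×10^-3 m = 0.187 cm.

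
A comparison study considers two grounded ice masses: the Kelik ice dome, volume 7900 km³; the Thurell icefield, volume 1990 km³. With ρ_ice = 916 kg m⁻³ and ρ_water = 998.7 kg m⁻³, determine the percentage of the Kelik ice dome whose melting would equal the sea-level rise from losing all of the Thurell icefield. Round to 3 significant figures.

≈ 25.2 %

Equal sea-level rise means equal mass of meltwater, i.e. equal mass of ice lost.
Ice mass of Thurell: 1.823×10^15 kg; ice mass of Kelik: 7.236×10^15 kg.
Fraction required = 1.823×10^15 / 7.236×10^15 = 0.252 → 25.2 %.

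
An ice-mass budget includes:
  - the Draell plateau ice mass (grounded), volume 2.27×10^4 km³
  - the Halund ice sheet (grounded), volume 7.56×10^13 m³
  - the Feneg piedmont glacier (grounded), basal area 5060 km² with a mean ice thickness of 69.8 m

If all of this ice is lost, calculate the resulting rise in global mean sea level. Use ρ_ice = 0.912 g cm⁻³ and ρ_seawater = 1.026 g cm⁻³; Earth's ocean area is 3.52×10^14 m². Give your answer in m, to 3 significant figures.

≈ 0.249 m

Draell: 2.27×10^4 km³ × (912/1026) = 2.018×10^4 km³ of water.
Halund: 7.56×10^13 m³ × (912/1026) = 6.720×10^13 m³ of water.
Feneg: ice volume = 5060 km² × 69.8 m = 353.2 km³; 353.2 × (912/1026) = 313.9 km³ of water.
Total added water ≈ 8.769×10^13 m³ over 3.52×10^14 m² → Δh = 0.249 m.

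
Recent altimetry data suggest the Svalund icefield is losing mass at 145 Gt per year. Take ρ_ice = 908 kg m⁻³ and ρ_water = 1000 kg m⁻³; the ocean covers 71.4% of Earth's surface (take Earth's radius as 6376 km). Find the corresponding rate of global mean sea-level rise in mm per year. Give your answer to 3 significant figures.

≈ 0.398 mm/yr

ρ_w = 1000 kg m⁻³. Annual water volume added = 145 Gt / ρ_w = 1.450×10^14 kg / 1000 kg m⁻³ = 1.450×10^11 m³.
Δh per year = 1.450×10^11 / 3.65×10^14 = 3.98×10^-4 m = 0.398 mm.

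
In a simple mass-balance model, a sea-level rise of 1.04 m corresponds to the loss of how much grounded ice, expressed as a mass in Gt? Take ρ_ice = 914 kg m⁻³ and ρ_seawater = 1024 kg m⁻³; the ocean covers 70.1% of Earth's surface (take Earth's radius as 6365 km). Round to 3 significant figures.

≈ 3.80×10^5 Gt

Required water volume = Δh × A = 1.04 m × 3.57×10^14 m² = 3.712×10^14 m³.
ρ_w = 1024 kg m⁻³, so the mass of water = 3.712×10^14 m³ × 1024 kg m⁻³ = 3.801×10^17 kg = 3.80×10^5 Gt (and the same mass of ice, by conservation).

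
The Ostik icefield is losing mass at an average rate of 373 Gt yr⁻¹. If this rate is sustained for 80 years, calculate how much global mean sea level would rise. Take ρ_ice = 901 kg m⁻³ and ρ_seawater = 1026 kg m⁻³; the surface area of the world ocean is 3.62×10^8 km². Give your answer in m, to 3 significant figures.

Total mass lost = 373 Gt/yr × 80 yr = 2.984×10^4 Gt = 2.984×10^16 kg.
ρ_w = 1026 kg m⁻³, so water volume = 2.984×10^16 / 1026 = 2.908×10^13 m³.
Δh = 2.908×10^13 / 3.62×10^14 = 0.0803 m.

≈ 0.0803 m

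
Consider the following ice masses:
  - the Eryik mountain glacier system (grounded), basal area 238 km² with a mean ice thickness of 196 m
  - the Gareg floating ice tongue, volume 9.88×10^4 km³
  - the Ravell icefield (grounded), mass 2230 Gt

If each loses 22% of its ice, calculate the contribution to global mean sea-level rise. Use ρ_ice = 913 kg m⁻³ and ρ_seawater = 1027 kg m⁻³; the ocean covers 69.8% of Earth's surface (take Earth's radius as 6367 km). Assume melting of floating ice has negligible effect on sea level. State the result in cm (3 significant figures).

Eryik: ice volume = 238 km² × 196 m = 46.65 km³; 0.22 × 46.65 × (913/1027) = 9.123 km³ of water.
The Gareg floating ice tongue is floating and already displaces its own weight of water, so its melt adds essentially nothing to sea level.
Ravell: 0.22 × 2230 Gt = 4.906×10^14 kg; dividing by ρ_w = 1027 kg m⁻³ gives 4.777×10^11 m³ of water.
Total added water ≈ 4.868×10^11 m³ over 3.56×10^14 m² → Δh = 1.37×10^-3 m = 0.137 cm.

≈ 0.137 cm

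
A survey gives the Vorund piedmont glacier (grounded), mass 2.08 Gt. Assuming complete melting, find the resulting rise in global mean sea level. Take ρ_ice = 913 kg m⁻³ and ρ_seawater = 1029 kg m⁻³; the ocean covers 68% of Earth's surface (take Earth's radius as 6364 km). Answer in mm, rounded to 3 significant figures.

Vorund: 2.08 Gt = 2.080×10^12 kg; dividing by ρ_w = 1029 kg m⁻³ gives 2.021×10^9 m³ of water.
Spread over 3.46×10^14 m² of ocean, Δh = 2.021×10^9 / 3.46×10^14 = 5.84×10^-6 m = 5.84×10^-3 mm.

≈ 5.84×10^-3 mm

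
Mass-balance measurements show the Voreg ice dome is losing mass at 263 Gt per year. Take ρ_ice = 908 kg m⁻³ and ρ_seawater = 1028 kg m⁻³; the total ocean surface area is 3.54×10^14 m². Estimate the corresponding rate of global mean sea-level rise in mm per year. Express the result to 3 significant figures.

≈ 0.723 mm/yr

ρ_w = 1028 kg m⁻³. Annual water volume added = 263 Gt / ρ_w = 2.630×10^14 kg / 1028 kg m⁻³ = 2.558×10^11 m³.
Δh per year = 2.558×10^11 / 3.54×10^14 = 7.23×10^-4 m = 0.723 mm.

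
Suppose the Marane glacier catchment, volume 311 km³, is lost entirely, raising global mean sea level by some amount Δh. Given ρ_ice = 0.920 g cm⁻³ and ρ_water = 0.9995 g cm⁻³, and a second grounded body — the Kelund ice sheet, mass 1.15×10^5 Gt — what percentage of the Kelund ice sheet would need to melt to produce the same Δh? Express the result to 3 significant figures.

≈ 0.249 %

Equal sea-level rise means equal mass of meltwater, i.e. equal mass of ice lost.
Ice mass of Marane: 2.861×10^14 kg; ice mass of Kelund: 1.150×10^17 kg.
Fraction required = 2.861×10^14 / 1.150×10^17 = 2.49×10^-3 → 0.249 %.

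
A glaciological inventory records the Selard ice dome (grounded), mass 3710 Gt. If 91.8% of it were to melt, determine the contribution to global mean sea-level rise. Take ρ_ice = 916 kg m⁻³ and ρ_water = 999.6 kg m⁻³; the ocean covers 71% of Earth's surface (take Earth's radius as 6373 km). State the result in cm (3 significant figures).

Selard: 0.918 × 3710 Gt = 3.406×10^15 kg; dividing by ρ_w = 999.6 kg m⁻³ gives 3.407×10^12 m³ of water.
Spread over 3.62×10^14 m² of ocean, Δh = 3.407×10^12 / 3.62×10^14 = 9.40×10^-3 m = 0.940 cm.

≈ 0.940 cm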